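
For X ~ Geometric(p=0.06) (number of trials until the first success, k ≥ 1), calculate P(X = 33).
0.008284

We have X ~ Geometric(p=0.06) (number of trials until the first success, k ≥ 1).

For a Geometric distribution, the PMF gives us the probability of each outcome.

Using the PMF formula:
P(X = 33) = 0.008284

Rounded to 4 decimal places: 0.0083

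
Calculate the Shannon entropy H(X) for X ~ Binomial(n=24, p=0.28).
2.2033 nats

We have X ~ Binomial(n=24, p=0.28).

The Shannon entropy measures the uncertainty or information content of the distribution.

For a Binomial distribution with n=24, p=0.28:
H(X) = 2.2033 nats

(In bits, this would be 3.1787 bits.)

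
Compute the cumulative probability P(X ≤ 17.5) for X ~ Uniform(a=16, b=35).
0.078947

We have X ~ Uniform(a=16, b=35).

The CDF gives us P(X ≤ k).

Using the CDF:
P(X ≤ 17.5) = 0.078947

This means there's approximately a 7.9% chance that X is at most 17.5.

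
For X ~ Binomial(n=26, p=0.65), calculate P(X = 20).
0.076707

We have X ~ Binomial(n=26, p=0.65).

For a Binomial distribution, the PMF gives us the probability of each outcome.

Using the PMF formula:
P(X = 20) = 0.076707

Rounded to 4 decimal places: 0.0767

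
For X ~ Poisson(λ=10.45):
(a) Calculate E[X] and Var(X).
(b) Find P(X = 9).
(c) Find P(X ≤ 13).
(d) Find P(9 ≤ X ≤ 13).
(a) E[X] = 10.4500, Var(X) = 10.4500
(b) P(X = 9) = 0.118551
(c) P(X ≤ 13) = 0.829493
(d) P(9 ≤ X ≤ 13) = 0.545005

We have X ~ Poisson(λ=10.45).

(a) Moments:
E[X] = 10.4500
Var(X) = 10.4500
σ = √Var(X) = 3.2326

(b) Point probability using PMF:
P(X = 9) = 0.118551

(c) Cumulative probability using CDF:
P(X ≤ 13) = F(13) = 0.829493

(d) Range probability:
P(9 ≤ X ≤ 13) = P(X ≤ 13) - P(X ≤ 8)
                   = F(13) - F(8)
                   = 0.829493 - 0.284488
                   = 0.545005

This means approximately 54.5% of outcomes fall in the interval [9, 13].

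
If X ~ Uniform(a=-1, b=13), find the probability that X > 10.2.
0.200000

We have X ~ Uniform(a=-1, b=13).

P(X > 10.2) = 1 - P(X ≤ 10.2)
                = 1 - F(10.2)
                = 1 - 0.800000
                = 0.200000

So there's approximately a 20.0% chance that X exceeds 10.2.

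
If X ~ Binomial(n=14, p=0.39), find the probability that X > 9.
0.014368

We have X ~ Binomial(n=14, p=0.39).

P(X > 9) = 1 - P(X ≤ 9)
                = 1 - F(9)
                = 1 - 0.985632
                = 0.014368

So there's approximately a 1.4% chance that X exceeds 9.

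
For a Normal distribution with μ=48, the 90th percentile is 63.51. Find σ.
σ = 12.1025

For X ~ Normal(μ, σ), the p-th percentile satisfies x = μ + z_p × σ,
where z_p = Φ⁻¹(p) is the standard normal quantile.

Step 1: z_{0.9} = Φ⁻¹(0.9) = 1.2816

Step 2: Solve for σ:
63.51 = 48 + 1.2816 × σ
σ = (63.51 - 48) / 1.2816
σ = 15.51 / 1.2816
σ = 12.1025

Verification: μ + z × σ = 48 + 1.2816 × 12.1025 = 63.51 ✓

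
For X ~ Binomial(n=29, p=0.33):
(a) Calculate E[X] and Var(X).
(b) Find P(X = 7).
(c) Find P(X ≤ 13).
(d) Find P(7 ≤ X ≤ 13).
(a) E[X] = 9.5700, Var(X) = 6.4119
(b) P(X = 7) = 0.099217
(c) P(X ≤ 13) = 0.936873
(d) P(7 ≤ X ≤ 13) = 0.826836

We have X ~ Binomial(n=29, p=0.33).

(a) Moments:
E[X] = 9.5700
Var(X) = 6.4119
σ = √Var(X) = 2.5322

(b) Point probability using PMF:
P(X = 7) = 0.099217

(c) Cumulative probability using CDF:
P(X ≤ 13) = F(13) = 0.936873

(d) Range probability:
P(7 ≤ X ≤ 13) = P(X ≤ 13) - P(X ≤ 6)
                   = F(13) - F(6)
                   = 0.936873 - 0.110038
                   = 0.826836

This means approximately 82.7% of outcomes fall in the interval [7, 13].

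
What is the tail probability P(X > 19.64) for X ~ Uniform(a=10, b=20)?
0.036000

We have X ~ Uniform(a=10, b=20).

P(X > 19.64) = 1 - P(X ≤ 19.64)
                = 1 - F(19.64)
                = 1 - 0.964000
                = 0.036000

So there's approximately a 3.6% chance that X exceeds 19.64.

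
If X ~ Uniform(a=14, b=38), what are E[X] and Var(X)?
E[X] = 26.0000, Var(X) = 48.0000

We have X ~ Uniform(a=14, b=38).

For a Uniform distribution with a=14, b=38:

Expected value:
E[X] = 26.0000

Variance:
Var(X) = 48.0000

Standard deviation:
σ = √Var(X) = 6.9282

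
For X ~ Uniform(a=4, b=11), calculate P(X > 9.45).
0.221429

We have X ~ Uniform(a=4, b=11).

P(X > 9.45) = 1 - P(X ≤ 9.45)
                = 1 - F(9.45)
                = 1 - 0.778571
                = 0.221429

So there's approximately a 22.1% chance that X exceeds 9.45.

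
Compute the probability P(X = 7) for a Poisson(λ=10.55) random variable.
0.075601

We have X ~ Poisson(λ=10.55).

For a Poisson distribution, the PMF gives us the probability of each outcome.

Using the PMF formula:
P(X = 7) = 0.075601

Rounded to 4 decimal places: 0.0756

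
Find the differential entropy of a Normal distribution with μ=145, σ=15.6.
4.1662 nats

We have X ~ Normal(μ=145, σ=15.6).

The differential entropy measures the uncertainty or information content of the distribution.

For a Normal distribution with μ=145, σ=15.6:
h(X) = 4.1662 nats

(In bits, this would be 6.0106 bits.)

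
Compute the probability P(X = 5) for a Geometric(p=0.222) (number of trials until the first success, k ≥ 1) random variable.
0.081334

We have X ~ Geometric(p=0.222) (number of trials until the first success, k ≥ 1).

For a Geometric distribution, the PMF gives us the probability of each outcome.

Using the PMF formula:
P(X = 5) = 0.081334

Rounded to 4 decimal places: 0.0813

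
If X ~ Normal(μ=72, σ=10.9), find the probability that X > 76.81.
0.329504

We have X ~ Normal(μ=72, σ=10.9).

P(X > 76.81) = 1 - P(X ≤ 76.81)
                = 1 - F(76.81)
                = 1 - 0.670496
                = 0.329504

So there's approximately a 33.0% chance that X exceeds 76.81.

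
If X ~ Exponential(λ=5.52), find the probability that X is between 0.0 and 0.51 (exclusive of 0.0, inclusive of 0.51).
0.940107

We have X ~ Exponential(λ=5.52).

To find P(0.0 < X ≤ 0.51), we use:
P(0.0 < X ≤ 0.51) = P(X ≤ 0.51) - P(X ≤ 0.0)
                 = F(0.51) - F(0.0)
                 = 0.940107 - 0.000000
                 = 0.940107

So there's approximately a 94.0% chance that X falls in this range.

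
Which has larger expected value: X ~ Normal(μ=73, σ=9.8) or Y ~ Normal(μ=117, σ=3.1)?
Y has larger mean (117.0000 > 73.0000)

Compute the expected value for each distribution:

X ~ Normal(μ=73, σ=9.8):
E[X] = 73.0000

Y ~ Normal(μ=117, σ=3.1):
E[Y] = 117.0000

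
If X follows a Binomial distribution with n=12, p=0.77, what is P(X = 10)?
0.255804

We have X ~ Binomial(n=12, p=0.77).

For a Binomial distribution, the PMF gives us the probability of each outcome.

Using the PMF formula:
P(X = 10) = 0.255804

Rounded to 4 decimal places: 0.2558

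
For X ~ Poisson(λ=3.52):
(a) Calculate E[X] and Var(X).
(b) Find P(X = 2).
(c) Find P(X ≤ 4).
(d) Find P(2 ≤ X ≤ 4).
(a) E[X] = 3.5200, Var(X) = 3.5200
(b) P(X = 2) = 0.183374
(c) P(X ≤ 4) = 0.721663
(d) P(2 ≤ X ≤ 4) = 0.587874

We have X ~ Poisson(λ=3.52).

(a) Moments:
E[X] = 3.5200
Var(X) = 3.5200
σ = √Var(X) = 1.8762

(b) Point probability using PMF:
P(X = 2) = 0.183374

(c) Cumulative probability using CDF:
P(X ≤ 4) = F(4) = 0.721663

(d) Range probability:
P(2 ≤ X ≤ 4) = P(X ≤ 4) - P(X ≤ 1)
                   = F(4) - F(1)
                   = 0.721663 - 0.133789
                   = 0.587874

This means approximately 58.8% of outcomes fall in the interval [2, 4].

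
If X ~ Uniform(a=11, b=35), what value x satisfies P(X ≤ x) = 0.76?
29.2400

We have X ~ Uniform(a=11, b=35).

We want to find x such that P(X ≤ x) = 0.76.

This is the 76th percentile, which means 76% of values fall below this point.

Using the inverse CDF (quantile function):
x = F⁻¹(0.76) = 29.2400

Verification: P(X ≤ 29.2400) = 0.76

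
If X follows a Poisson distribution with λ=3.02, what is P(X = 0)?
0.048801

We have X ~ Poisson(λ=3.02).

For a Poisson distribution, the PMF gives us the probability of each outcome.

Using the PMF formula:
P(X = 0) = 0.048801

Rounded to 4 decimal places: 0.0488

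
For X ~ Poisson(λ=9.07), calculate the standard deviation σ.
3.0116

We have X ~ Poisson(λ=9.07).

For a Poisson distribution with λ=9.07:
σ = √Var(X) = 3.0116

The standard deviation is the square root of the variance.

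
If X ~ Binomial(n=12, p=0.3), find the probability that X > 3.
0.507484

We have X ~ Binomial(n=12, p=0.3).

P(X > 3) = 1 - P(X ≤ 3)
                = 1 - F(3)
                = 1 - 0.492516
                = 0.507484

So there's approximately a 50.7% chance that X exceeds 3.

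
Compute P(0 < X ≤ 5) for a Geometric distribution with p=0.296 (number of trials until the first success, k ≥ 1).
0.827073

We have X ~ Geometric(p=0.296) (number of trials until the first success, k ≥ 1).

To find P(0 < X ≤ 5), we use:
P(0 < X ≤ 5) = P(X ≤ 5) - P(X ≤ 0)
                 = F(5) - F(0)
                 = 0.827073 - 0.000000
                 = 0.827073

So there's approximately a 82.7% chance that X falls in this range.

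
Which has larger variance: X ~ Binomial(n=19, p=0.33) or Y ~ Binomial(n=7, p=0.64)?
X has larger variance (4.2009 > 1.6128)

Compute the variance for each distribution:

X ~ Binomial(n=19, p=0.33):
Var(X) = 4.2009

Y ~ Binomial(n=7, p=0.64):
Var(Y) = 1.6128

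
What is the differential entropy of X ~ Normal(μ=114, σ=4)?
2.8052 nats

We have X ~ Normal(μ=114, σ=4).

The differential entropy measures the uncertainty or information content of the distribution.

For a Normal distribution with μ=114, σ=4:
h(X) = 2.8052 nats

(In bits, this would be 4.0471 bits.)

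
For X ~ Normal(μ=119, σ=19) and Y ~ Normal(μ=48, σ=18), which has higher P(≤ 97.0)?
Y has higher probability (P(Y ≤ 97.0) = 0.9968 > P(X ≤ 97.0) = 0.1235)

Compute P(≤ 97.0) for each distribution:

X ~ Normal(μ=119, σ=19):
P(X ≤ 97.0) = 0.1235

Y ~ Normal(μ=48, σ=18):
P(Y ≤ 97.0) = 0.9968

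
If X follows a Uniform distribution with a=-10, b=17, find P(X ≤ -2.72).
0.269630

We have X ~ Uniform(a=-10, b=17).

The CDF gives us P(X ≤ k).

Using the CDF:
P(X ≤ -2.72) = 0.269630

This means there's approximately a 27.0% chance that X is at most -2.72.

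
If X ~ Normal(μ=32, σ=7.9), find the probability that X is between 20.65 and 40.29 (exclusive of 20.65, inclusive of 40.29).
0.777595

We have X ~ Normal(μ=32, σ=7.9).

To find P(20.65 < X ≤ 40.29), we use:
P(20.65 < X ≤ 40.29) = P(X ≤ 40.29) - P(X ≤ 20.65)
                 = F(40.29) - F(20.65)
                 = 0.852995 - 0.075400
                 = 0.777595

So there's approximately a 77.8% chance that X falls in this range.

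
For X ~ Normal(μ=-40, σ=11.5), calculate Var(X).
132.2500

We have X ~ Normal(μ=-40, σ=11.5).

For a Normal distribution with μ=-40, σ=11.5:
Var(X) = 132.2500

The variance measures the spread of the distribution around the mean.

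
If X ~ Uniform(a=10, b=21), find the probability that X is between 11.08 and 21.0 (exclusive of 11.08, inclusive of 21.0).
0.901818

We have X ~ Uniform(a=10, b=21).

To find P(11.08 < X ≤ 21.0), we use:
P(11.08 < X ≤ 21.0) = P(X ≤ 21.0) - P(X ≤ 11.08)
                 = F(21.0) - F(11.08)
                 = 1.000000 - 0.098182
                 = 0.901818

So there's approximately a 90.2% chance that X falls in this range.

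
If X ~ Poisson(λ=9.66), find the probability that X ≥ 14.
0.112028

We have X ~ Poisson(λ=9.66).

For discrete distributions, P(X ≥ 14) = 1 - P(X ≤ 13).

P(X ≤ 13) = 0.887972
P(X ≥ 14) = 1 - 0.887972 = 0.112028

So there's approximately a 11.2% chance that X is at least 14.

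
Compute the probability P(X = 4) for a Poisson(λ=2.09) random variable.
0.098333

We have X ~ Poisson(λ=2.09).

For a Poisson distribution, the PMF gives us the probability of each outcome.

Using the PMF formula:
P(X = 4) = 0.098333

Rounded to 4 decimal places: 0.0983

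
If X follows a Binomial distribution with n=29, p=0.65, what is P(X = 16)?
0.081496

We have X ~ Binomial(n=29, p=0.65).

For a Binomial distribution, the PMF gives us the probability of each outcome.

Using the PMF formula:
P(X = 16) = 0.081496

Rounded to 4 decimal places: 0.0815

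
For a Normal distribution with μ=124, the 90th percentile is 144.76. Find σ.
σ = 16.1991

For X ~ Normal(μ, σ), the p-th percentile satisfies x = μ + z_p × σ,
where z_p = Φ⁻¹(p) is the standard normal quantile.

Step 1: z_{0.9} = Φ⁻¹(0.9) = 1.2816

Step 2: Solve for σ:
144.76 = 124 + 1.2816 × σ
σ = (144.76 - 124) / 1.2816
σ = 20.76 / 1.2816
σ = 16.1991

Verification: μ + z × σ = 124 + 1.2816 × 16.1991 = 144.76 ✓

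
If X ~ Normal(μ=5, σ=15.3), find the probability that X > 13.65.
0.285915

We have X ~ Normal(μ=5, σ=15.3).

P(X > 13.65) = 1 - P(X ≤ 13.65)
                = 1 - F(13.65)
                = 1 - 0.714085
                = 0.285915

So there's approximately a 28.6% chance that X exceeds 13.65.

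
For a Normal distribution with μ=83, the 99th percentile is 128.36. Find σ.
σ = 19.4984

For X ~ Normal(μ, σ), the p-th percentile satisfies x = μ + z_p × σ,
where z_p = Φ⁻¹(p) is the standard normal quantile.

Step 1: z_{0.99} = Φ⁻¹(0.99) = 2.3263

Step 2: Solve for σ:
128.36 = 83 + 2.3263 × σ
σ = (128.36 - 83) / 2.3263
σ = 45.36 / 2.3263
σ = 19.4984

Verification: μ + z × σ = 83 + 2.3263 × 19.4984 = 128.36 ✓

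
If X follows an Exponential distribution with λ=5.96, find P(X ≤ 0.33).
0.860096

We have X ~ Exponential(λ=5.96).

The CDF gives us P(X ≤ k).

Using the CDF:
P(X ≤ 0.33) = 0.860096

This means there's approximately a 86.0% chance that X is at most 0.33.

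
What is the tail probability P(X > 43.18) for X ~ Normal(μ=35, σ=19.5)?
0.337430

We have X ~ Normal(μ=35, σ=19.5).

P(X > 43.18) = 1 - P(X ≤ 43.18)
                = 1 - F(43.18)
                = 1 - 0.662570
                = 0.337430

So there's approximately a 33.7% chance that X exceeds 43.18.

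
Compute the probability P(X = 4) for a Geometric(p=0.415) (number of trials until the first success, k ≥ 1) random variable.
0.083084

We have X ~ Geometric(p=0.415) (number of trials until the first success, k ≥ 1).

For a Geometric distribution, the PMF gives us the probability of each outcome.

Using the PMF formula:
P(X = 4) = 0.083084

Rounded to 4 decimal places: 0.0831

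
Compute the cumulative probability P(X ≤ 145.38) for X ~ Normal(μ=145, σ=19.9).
0.507618

We have X ~ Normal(μ=145, σ=19.9).

The CDF gives us P(X ≤ k).

Using the CDF:
P(X ≤ 145.38) = 0.507618

This means there's approximately a 50.8% chance that X is at most 145.38.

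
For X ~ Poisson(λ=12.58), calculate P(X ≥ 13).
0.490067

We have X ~ Poisson(λ=12.58).

For discrete distributions, P(X ≥ 13) = 1 - P(X ≤ 12).

P(X ≤ 12) = 0.509933
P(X ≥ 13) = 1 - 0.509933 = 0.490067

So there's approximately a 49.0% chance that X is at least 13.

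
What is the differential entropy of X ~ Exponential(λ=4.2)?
-0.4351 nats

We have X ~ Exponential(λ=4.2).

The differential entropy measures the uncertainty or information content of the distribution.

For an Exponential distribution with λ=4.2:
h(X) = -0.4351 nats

(In bits, this would be -0.6277 bits.)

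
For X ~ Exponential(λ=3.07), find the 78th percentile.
0.4932

We have X ~ Exponential(λ=3.07).

We want to find x such that P(X ≤ x) = 0.78.

This is the 78th percentile, which means 78% of values fall below this point.

Using the inverse CDF (quantile function):
x = F⁻¹(0.78) = 0.4932

Verification: P(X ≤ 0.4932) = 0.78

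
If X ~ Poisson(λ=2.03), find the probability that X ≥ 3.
0.331443

We have X ~ Poisson(λ=2.03).

For discrete distributions, P(X ≥ 3) = 1 - P(X ≤ 2).

P(X ≤ 2) = 0.668557
P(X ≥ 3) = 1 - 0.668557 = 0.331443

So there's approximately a 33.1% chance that X is at least 3.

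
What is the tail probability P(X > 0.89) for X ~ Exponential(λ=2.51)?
0.107110

We have X ~ Exponential(λ=2.51).

P(X > 0.89) = 1 - P(X ≤ 0.89)
                = 1 - F(0.89)
                = 1 - 0.892890
                = 0.107110

So there's approximately a 10.7% chance that X exceeds 0.89.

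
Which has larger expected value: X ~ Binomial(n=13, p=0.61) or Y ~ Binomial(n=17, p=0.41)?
X has larger mean (7.9300 > 6.9700)

Compute the expected value for each distribution:

X ~ Binomial(n=13, p=0.61):
E[X] = 7.9300

Y ~ Binomial(n=17, p=0.41):
E[Y] = 6.9700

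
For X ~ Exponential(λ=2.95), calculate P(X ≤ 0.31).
0.599283

We have X ~ Exponential(λ=2.95).

The CDF gives us P(X ≤ k).

Using the CDF:
P(X ≤ 0.31) = 0.599283

This means there's approximately a 59.9% chance that X is at most 0.31.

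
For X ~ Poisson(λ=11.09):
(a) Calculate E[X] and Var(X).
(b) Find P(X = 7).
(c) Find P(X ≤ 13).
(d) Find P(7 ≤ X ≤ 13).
(a) E[X] = 11.0900, Var(X) = 11.0900
(b) P(X = 7) = 0.062483
(c) P(X ≤ 13) = 0.772890
(d) P(7 ≤ X ≤ 13) = 0.697900

We have X ~ Poisson(λ=11.09).

(a) Moments:
E[X] = 11.0900
Var(X) = 11.0900
σ = √Var(X) = 3.3302

(b) Point probability using PMF:
P(X = 7) = 0.062483

(c) Cumulative probability using CDF:
P(X ≤ 13) = F(13) = 0.772890

(d) Range probability:
P(7 ≤ X ≤ 13) = P(X ≤ 13) - P(X ≤ 6)
                   = F(13) - F(6)
                   = 0.772890 - 0.074991
                   = 0.697900

This means approximately 69.8% of outcomes fall in the interval [7, 13].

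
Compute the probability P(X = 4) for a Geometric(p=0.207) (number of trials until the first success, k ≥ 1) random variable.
0.103226

We have X ~ Geometric(p=0.207) (number of trials until the first success, k ≥ 1).

For a Geometric distribution, the PMF gives us the probability of each outcome.

Using the PMF formula:
P(X = 4) = 0.103226

Rounded to 4 decimal places: 0.1032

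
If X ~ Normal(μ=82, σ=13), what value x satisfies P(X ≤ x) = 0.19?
70.5873

We have X ~ Normal(μ=82, σ=13).

We want to find x such that P(X ≤ x) = 0.19.

This is the 19th percentile, which means 19% of values fall below this point.

Using the inverse CDF (quantile function):
x = F⁻¹(0.19) = 70.5873

Verification: P(X ≤ 70.5873) = 0.19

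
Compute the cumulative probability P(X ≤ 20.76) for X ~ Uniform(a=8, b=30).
0.580000

We have X ~ Uniform(a=8, b=30).

The CDF gives us P(X ≤ k).

Using the CDF:
P(X ≤ 20.76) = 0.580000

This means there's approximately a 58.0% chance that X is at most 20.76.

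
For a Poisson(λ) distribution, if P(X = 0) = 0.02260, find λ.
λ = 3.7898

For a Poisson(λ) distribution, the PMF at 0 is:
P(X = 0) = λ^0 e^(-λ) / 0! = e^(-λ)

Given P(X = 0) = 0.02260:
e^(-λ) = 0.02260
-λ = ln(0.02260)
λ = -ln(0.02260) = 3.7898

Verification: e^(-3.7898) = 0.02260 ✓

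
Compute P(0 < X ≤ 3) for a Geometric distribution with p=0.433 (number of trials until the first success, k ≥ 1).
0.817716

We have X ~ Geometric(p=0.433) (number of trials until the first success, k ≥ 1).

To find P(0 < X ≤ 3), we use:
P(0 < X ≤ 3) = P(X ≤ 3) - P(X ≤ 0)
                 = F(3) - F(0)
                 = 0.817716 - 0.000000
                 = 0.817716

So there's approximately a 81.8% chance that X falls in this range.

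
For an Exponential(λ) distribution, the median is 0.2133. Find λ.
λ = 3.2496

For X ~ Exponential(λ), the CDF is F(x) = 1 - e^(-λx).
The median m satisfies F(m) = 0.5:
1 - e^(-λm) = 0.5
e^(-λm) = 0.5
λm = ln(2)
m = ln(2) / λ

Given m = 0.2133:
λ = ln(2) / 0.2133 = 0.693147 / 0.2133 = 3.2496

Verification: ln(2) / 3.2496 = 0.2133 ✓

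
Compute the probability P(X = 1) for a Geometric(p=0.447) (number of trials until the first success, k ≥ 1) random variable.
0.447000

We have X ~ Geometric(p=0.447) (number of trials until the first success, k ≥ 1).

For a Geometric distribution, the PMF gives us the probability of each outcome.

Using the PMF formula:
P(X = 1) = 0.447000

Rounded to 4 decimal places: 0.4470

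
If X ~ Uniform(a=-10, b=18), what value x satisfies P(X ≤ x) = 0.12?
-6.6400

We have X ~ Uniform(a=-10, b=18).

We want to find x such that P(X ≤ x) = 0.12.

This is the 12th percentile, which means 12% of values fall below this point.

Using the inverse CDF (quantile function):
x = F⁻¹(0.12) = -6.6400

Verification: P(X ≤ -6.6400) = 0.12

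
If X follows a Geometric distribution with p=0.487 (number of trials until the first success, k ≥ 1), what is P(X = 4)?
0.065748

We have X ~ Geometric(p=0.487) (number of trials until the first success, k ≥ 1).

For a Geometric distribution, the PMF gives us the probability of each outcome.

Using the PMF formula:
P(X = 4) = 0.065748

Rounded to 4 decimal places: 0.0657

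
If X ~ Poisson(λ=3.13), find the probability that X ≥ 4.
0.381867

We have X ~ Poisson(λ=3.13).

For discrete distributions, P(X ≥ 4) = 1 - P(X ≤ 3).

P(X ≤ 3) = 0.618133
P(X ≥ 4) = 1 - 0.618133 = 0.381867

So there's approximately a 38.2% chance that X is at least 4.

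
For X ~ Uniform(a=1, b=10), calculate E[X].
5.5000

We have X ~ Uniform(a=1, b=10).

For a Uniform distribution with a=1, b=10:
E[X] = 5.5000

This is the expected (average) value of X.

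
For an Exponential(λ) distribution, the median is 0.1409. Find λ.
λ = 4.9194

For X ~ Exponential(λ), the CDF is F(x) = 1 - e^(-λx).
The median m satisfies F(m) = 0.5:
1 - e^(-λm) = 0.5
e^(-λm) = 0.5
λm = ln(2)
m = ln(2) / λ

Given m = 0.1409:
λ = ln(2) / 0.1409 = 0.693147 / 0.1409 = 4.9194

Verification: ln(2) / 4.9194 = 0.1409 ✓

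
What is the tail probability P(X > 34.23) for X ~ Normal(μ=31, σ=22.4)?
0.442673

We have X ~ Normal(μ=31, σ=22.4).

P(X > 34.23) = 1 - P(X ≤ 34.23)
                = 1 - F(34.23)
                = 1 - 0.557327
                = 0.442673

So there's approximately a 44.3% chance that X exceeds 34.23.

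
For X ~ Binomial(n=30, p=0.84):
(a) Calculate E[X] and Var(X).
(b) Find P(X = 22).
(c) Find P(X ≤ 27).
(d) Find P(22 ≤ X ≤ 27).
(a) E[X] = 25.2000, Var(X) = 4.0320
(b) P(X = 22) = 0.054260
(c) P(X ≤ 27) = 0.879636
(d) P(22 ≤ X ≤ 27) = 0.839353

We have X ~ Binomial(n=30, p=0.84).

(a) Moments:
E[X] = 25.2000
Var(X) = 4.0320
σ = √Var(X) = 2.0080

(b) Point probability using PMF:
P(X = 22) = 0.054260

(c) Cumulative probability using CDF:
P(X ≤ 27) = F(27) = 0.879636

(d) Range probability:
P(22 ≤ X ≤ 27) = P(X ≤ 27) - P(X ≤ 21)
                   = F(27) - F(21)
                   = 0.879636 - 0.040283
                   = 0.839353

This means approximately 83.9% of outcomes fall in the interval [22, 27].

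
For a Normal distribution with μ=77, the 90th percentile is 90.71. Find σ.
σ = 10.6980

For X ~ Normal(μ, σ), the p-th percentile satisfies x = μ + z_p × σ,
where z_p = Φ⁻¹(p) is the standard normal quantile.

Step 1: z_{0.9} = Φ⁻¹(0.9) = 1.2816

Step 2: Solve for σ:
90.71 = 77 + 1.2816 × σ
σ = (90.71 - 77) / 1.2816
σ = 13.71 / 1.2816
σ = 10.6980

Verification: μ + z × σ = 77 + 1.2816 × 10.6980 = 90.71 ✓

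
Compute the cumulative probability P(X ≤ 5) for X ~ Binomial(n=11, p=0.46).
0.607135

We have X ~ Binomial(n=11, p=0.46).

The CDF gives us P(X ≤ k).

Using the CDF:
P(X ≤ 5) = 0.607135

This means there's approximately a 60.7% chance that X is at most 5.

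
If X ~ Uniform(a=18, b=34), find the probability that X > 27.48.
0.407500

We have X ~ Uniform(a=18, b=34).

P(X > 27.48) = 1 - P(X ≤ 27.48)
                = 1 - F(27.48)
                = 1 - 0.592500
                = 0.407500

So there's approximately a 40.8% chance that X exceeds 27.48.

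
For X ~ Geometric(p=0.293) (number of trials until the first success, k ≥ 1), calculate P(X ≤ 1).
0.293000

We have X ~ Geometric(p=0.293) (number of trials until the first success, k ≥ 1).

The CDF gives us P(X ≤ k).

Using the CDF:
P(X ≤ 1) = 0.293000

This means there's approximately a 29.3% chance that X is at most 1.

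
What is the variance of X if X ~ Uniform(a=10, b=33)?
44.0833

We have X ~ Uniform(a=10, b=33).

For a Uniform distribution with a=10, b=33:
Var(X) = 44.0833

The variance measures the spread of the distribution around the mean.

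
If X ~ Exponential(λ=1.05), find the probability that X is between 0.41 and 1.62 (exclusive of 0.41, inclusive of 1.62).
0.467683

We have X ~ Exponential(λ=1.05).

To find P(0.41 < X ≤ 1.62), we use:
P(0.41 < X ≤ 1.62) = P(X ≤ 1.62) - P(X ≤ 0.41)
                 = F(1.62) - F(0.41)
                 = 0.817499 - 0.349816
                 = 0.467683

So there's approximately a 46.8% chance that X falls in this range.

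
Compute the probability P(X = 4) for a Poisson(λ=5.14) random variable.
0.170360

We have X ~ Poisson(λ=5.14).

For a Poisson distribution, the PMF gives us the probability of each outcome.

Using the PMF formula:
P(X = 4) = 0.170360

Rounded to 4 decimal places: 0.1704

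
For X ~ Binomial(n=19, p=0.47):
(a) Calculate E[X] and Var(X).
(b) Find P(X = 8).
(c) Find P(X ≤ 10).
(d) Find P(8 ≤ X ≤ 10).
(a) E[X] = 8.9300, Var(X) = 4.7329
(b) P(X = 8) = 0.166815
(c) P(X ≤ 10) = 0.764922
(d) P(8 ≤ X ≤ 10) = 0.507955

We have X ~ Binomial(n=19, p=0.47).

(a) Moments:
E[X] = 8.9300
Var(X) = 4.7329
σ = √Var(X) = 2.1755

(b) Point probability using PMF:
P(X = 8) = 0.166815

(c) Cumulative probability using CDF:
P(X ≤ 10) = F(10) = 0.764922

(d) Range probability:
P(8 ≤ X ≤ 10) = P(X ≤ 10) - P(X ≤ 7)
                   = F(10) - F(7)
                   = 0.764922 - 0.256967
                   = 0.507955

This means approximately 50.8% of outcomes fall in the interval [8, 10].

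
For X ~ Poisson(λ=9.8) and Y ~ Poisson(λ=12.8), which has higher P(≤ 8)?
X has higher probability (P(X ≤ 8) = 0.3558 > P(Y ≤ 8) = 0.1093)

Compute P(≤ 8) for each distribution:

X ~ Poisson(λ=9.8):
P(X ≤ 8) = 0.3558

Y ~ Poisson(λ=12.8):
P(Y ≤ 8) = 0.1093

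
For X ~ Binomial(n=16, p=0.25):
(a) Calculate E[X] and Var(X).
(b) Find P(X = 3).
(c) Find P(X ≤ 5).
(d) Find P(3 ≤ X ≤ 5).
(a) E[X] = 4.0000, Var(X) = 3.0000
(b) P(X = 3) = 0.207876
(c) P(X ≤ 5) = 0.810345
(d) P(3 ≤ X ≤ 5) = 0.613234

We have X ~ Binomial(n=16, p=0.25).

(a) Moments:
E[X] = 4.0000
Var(X) = 3.0000
σ = √Var(X) = 1.7321

(b) Point probability using PMF:
P(X = 3) = 0.207876

(c) Cumulative probability using CDF:
P(X ≤ 5) = F(5) = 0.810345

(d) Range probability:
P(3 ≤ X ≤ 5) = P(X ≤ 5) - P(X ≤ 2)
                   = F(5) - F(2)
                   = 0.810345 - 0.197111
                   = 0.613234

This means approximately 61.3% of outcomes fall in the interval [3, 5].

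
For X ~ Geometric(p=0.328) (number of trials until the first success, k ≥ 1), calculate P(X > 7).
0.061885

We have X ~ Geometric(p=0.328) (number of trials until the first success, k ≥ 1).

P(X > 7) = 1 - P(X ≤ 7)
                = 1 - F(7)
                = 1 - 0.938115
                = 0.061885

So there's approximately a 6.2% chance that X exceeds 7.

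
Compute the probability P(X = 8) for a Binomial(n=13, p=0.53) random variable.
0.183770

We have X ~ Binomial(n=13, p=0.53).

For a Binomial distribution, the PMF gives us the probability of each outcome.

Using the PMF formula:
P(X = 8) = 0.183770

Rounded to 4 decimal places: 0.1838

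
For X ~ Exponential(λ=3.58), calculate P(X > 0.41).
0.230432

We have X ~ Exponential(λ=3.58).

P(X > 0.41) = 1 - P(X ≤ 0.41)
                = 1 - F(0.41)
                = 1 - 0.769568
                = 0.230432

So there's approximately a 23.0% chance that X exceeds 0.41.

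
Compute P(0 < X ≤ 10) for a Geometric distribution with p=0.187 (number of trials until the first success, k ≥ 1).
0.873845

We have X ~ Geometric(p=0.187) (number of trials until the first success, k ≥ 1).

To find P(0 < X ≤ 10), we use:
P(0 < X ≤ 10) = P(X ≤ 10) - P(X ≤ 0)
                 = F(10) - F(0)
                 = 0.873845 - 0.000000
                 = 0.873845

So there's approximately a 87.4% chance that X falls in this range.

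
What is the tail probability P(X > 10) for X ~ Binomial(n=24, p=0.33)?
0.132236

We have X ~ Binomial(n=24, p=0.33).

P(X > 10) = 1 - P(X ≤ 10)
                = 1 - F(10)
                = 1 - 0.867764
                = 0.132236

So there's approximately a 13.2% chance that X exceeds 10.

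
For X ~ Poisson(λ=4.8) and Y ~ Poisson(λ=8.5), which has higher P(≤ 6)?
X has higher probability (P(X ≤ 6) = 0.7908 > P(Y ≤ 6) = 0.2562)

Compute P(≤ 6) for each distribution:

X ~ Poisson(λ=4.8):
P(X ≤ 6) = 0.7908

Y ~ Poisson(λ=8.5):
P(Y ≤ 6) = 0.2562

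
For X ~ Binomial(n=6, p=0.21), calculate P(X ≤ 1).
0.630797

We have X ~ Binomial(n=6, p=0.21).

The CDF gives us P(X ≤ k).

Using the CDF:
P(X ≤ 1) = 0.630797

This means there's approximately a 63.1% chance that X is at most 1.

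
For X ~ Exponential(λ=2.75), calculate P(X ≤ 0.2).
0.423050

We have X ~ Exponential(λ=2.75).

The CDF gives us P(X ≤ k).

Using the CDF:
P(X ≤ 0.2) = 0.423050

This means there's approximately a 42.3% chance that X is at most 0.2.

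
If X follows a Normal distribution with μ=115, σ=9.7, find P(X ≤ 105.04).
0.152256

We have X ~ Normal(μ=115, σ=9.7).

The CDF gives us P(X ≤ k).

Using the CDF:
P(X ≤ 105.04) = 0.152256

This means there's approximately a 15.2% chance that X is at most 105.04.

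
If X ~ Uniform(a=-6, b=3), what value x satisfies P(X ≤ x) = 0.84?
1.5600

We have X ~ Uniform(a=-6, b=3).

We want to find x such that P(X ≤ x) = 0.84.

This is the 84th percentile, which means 84% of values fall below this point.

Using the inverse CDF (quantile function):
x = F⁻¹(0.84) = 1.5600

Verification: P(X ≤ 1.5600) = 0.84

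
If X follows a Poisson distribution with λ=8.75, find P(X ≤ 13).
0.938049

We have X ~ Poisson(λ=8.75).

The CDF gives us P(X ≤ k).

Using the CDF:
P(X ≤ 13) = 0.938049

This means there's approximately a 93.8% chance that X is at most 13.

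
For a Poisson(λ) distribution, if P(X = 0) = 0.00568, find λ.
λ = 5.1708

For a Poisson(λ) distribution, the PMF at 0 is:
P(X = 0) = λ^0 e^(-λ) / 0! = e^(-λ)

Given P(X = 0) = 0.00568:
e^(-λ) = 0.00568
-λ = ln(0.00568)
λ = -ln(0.00568) = 5.1708

Verification: e^(-5.1708) = 0.00568 ✓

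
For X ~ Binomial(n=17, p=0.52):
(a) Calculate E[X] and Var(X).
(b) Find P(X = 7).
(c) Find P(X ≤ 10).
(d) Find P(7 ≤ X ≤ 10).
(a) E[X] = 8.8400, Var(X) = 4.2432
(b) P(X = 7) = 0.129811
(c) P(X ≤ 10) = 0.788992
(d) P(7 ≤ X ≤ 10) = 0.661073

We have X ~ Binomial(n=17, p=0.52).

(a) Moments:
E[X] = 8.8400
Var(X) = 4.2432
σ = √Var(X) = 2.0599

(b) Point probability using PMF:
P(X = 7) = 0.129811

(c) Cumulative probability using CDF:
P(X ≤ 10) = F(10) = 0.788992

(d) Range probability:
P(7 ≤ X ≤ 10) = P(X ≤ 10) - P(X ≤ 6)
                   = F(10) - F(6)
                   = 0.788992 - 0.127918
                   = 0.661073

This means approximately 66.1% of outcomes fall in the interval [7, 10].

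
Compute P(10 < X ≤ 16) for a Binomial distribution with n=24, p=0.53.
0.758631

We have X ~ Binomial(n=24, p=0.53).

To find P(10 < X ≤ 16), we use:
P(10 < X ≤ 16) = P(X ≤ 16) - P(X ≤ 10)
                 = F(16) - F(10)
                 = 0.940570 - 0.181939
                 = 0.758631

So there's approximately a 75.9% chance that X falls in this range.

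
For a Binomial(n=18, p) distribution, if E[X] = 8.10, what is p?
p = 0.45

For a Binomial(n, p) distribution:
E[X] = n × p

Given n = 18 and E[X] = 8.10:
8.10 = 18 × p
p = 8.10 / 18 = 0.45

Verification: Binomial(18, 0.45) has E[X] = 8.10 ✓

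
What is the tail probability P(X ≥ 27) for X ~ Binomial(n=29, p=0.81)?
0.066870

We have X ~ Binomial(n=29, p=0.81).

For discrete distributions, P(X ≥ 27) = 1 - P(X ≤ 26).

P(X ≤ 26) = 0.933130
P(X ≥ 27) = 1 - 0.933130 = 0.066870

So there's approximately a 6.7% chance that X is at least 27.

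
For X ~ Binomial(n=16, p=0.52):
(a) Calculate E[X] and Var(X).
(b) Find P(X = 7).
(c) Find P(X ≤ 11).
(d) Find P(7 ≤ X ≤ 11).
(a) E[X] = 8.3200, Var(X) = 3.9936
(b) P(X = 7) = 0.159082
(c) P(X ≤ 11) = 0.946275
(d) P(7 ≤ X ≤ 11) = 0.764905

We have X ~ Binomial(n=16, p=0.52).

(a) Moments:
E[X] = 8.3200
Var(X) = 3.9936
σ = √Var(X) = 1.9984

(b) Point probability using PMF:
P(X = 7) = 0.159082

(c) Cumulative probability using CDF:
P(X ≤ 11) = F(11) = 0.946275

(d) Range probability:
P(7 ≤ X ≤ 11) = P(X ≤ 11) - P(X ≤ 6)
                   = F(11) - F(6)
                   = 0.946275 - 0.181370
                   = 0.764905

This means approximately 76.5% of outcomes fall in the interval [7, 11].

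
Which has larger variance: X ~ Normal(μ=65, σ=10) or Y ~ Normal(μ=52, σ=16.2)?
Y has larger variance (262.4400 > 100.0000)

Compute the variance for each distribution:

X ~ Normal(μ=65, σ=10):
Var(X) = 100.0000

Y ~ Normal(μ=52, σ=16.2):
Var(Y) = 262.4400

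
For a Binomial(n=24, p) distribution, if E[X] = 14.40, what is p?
p = 0.6

For a Binomial(n, p) distribution:
E[X] = n × p

Given n = 24 and E[X] = 14.40:
14.40 = 24 × p
p = 14.40 / 24 = 0.6

Verification: Binomial(24, 0.6) has E[X] = 14.40 ✓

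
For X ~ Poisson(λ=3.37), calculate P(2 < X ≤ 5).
0.528744

We have X ~ Poisson(λ=3.37).

To find P(2 < X ≤ 5), we use:
P(2 < X ≤ 5) = P(X ≤ 5) - P(X ≤ 2)
                 = F(5) - F(2)
                 = 0.874306 - 0.345563
                 = 0.528744

So there's approximately a 52.9% chance that X falls in this range.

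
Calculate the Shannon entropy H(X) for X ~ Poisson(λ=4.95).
2.1991 nats

We have X ~ Poisson(λ=4.95).

The Shannon entropy measures the uncertainty or information content of the distribution.

For a Poisson distribution with λ=4.95:
H(X) = 2.1991 nats

(In bits, this would be 3.1727 bits.)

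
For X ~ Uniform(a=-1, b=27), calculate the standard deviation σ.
8.0829

We have X ~ Uniform(a=-1, b=27).

For a Uniform distribution with a=-1, b=27:
σ = √Var(X) = 8.0829

The standard deviation is the square root of the variance.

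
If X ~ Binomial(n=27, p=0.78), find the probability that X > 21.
0.436152

We have X ~ Binomial(n=27, p=0.78).

P(X > 21) = 1 - P(X ≤ 21)
                = 1 - F(21)
                = 1 - 0.563848
                = 0.436152

So there's approximately a 43.6% chance that X exceeds 21.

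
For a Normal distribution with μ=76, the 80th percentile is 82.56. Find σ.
σ = 7.7945

For X ~ Normal(μ, σ), the p-th percentile satisfies x = μ + z_p × σ,
where z_p = Φ⁻¹(p) is the standard normal quantile.

Step 1: z_{0.8} = Φ⁻¹(0.8) = 0.8416

Step 2: Solve for σ:
82.56 = 76 + 0.8416 × σ
σ = (82.56 - 76) / 0.8416
σ = 6.56 / 0.8416
σ = 7.7945

Verification: μ + z × σ = 76 + 0.8416 × 7.7945 = 82.56 ✓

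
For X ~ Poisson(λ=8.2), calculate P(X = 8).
0.139244

We have X ~ Poisson(λ=8.2).

For a Poisson distribution, the PMF gives us the probability of each outcome.

Using the PMF formula:
P(X = 8) = 0.139244

Rounded to 4 decimal places: 0.1392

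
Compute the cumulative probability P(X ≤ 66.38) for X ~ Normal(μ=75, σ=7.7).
0.131468

We have X ~ Normal(μ=75, σ=7.7).

The CDF gives us P(X ≤ k).

Using the CDF:
P(X ≤ 66.38) = 0.131468

This means there's approximately a 13.1% chance that X is at most 66.38.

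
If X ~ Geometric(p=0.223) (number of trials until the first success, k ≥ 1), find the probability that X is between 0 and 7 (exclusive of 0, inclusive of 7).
0.829019

We have X ~ Geometric(p=0.223) (number of trials until the first success, k ≥ 1).

To find P(0 < X ≤ 7), we use:
P(0 < X ≤ 7) = P(X ≤ 7) - P(X ≤ 0)
                 = F(7) - F(0)
                 = 0.829019 - 0.000000
                 = 0.829019

So there's approximately a 82.9% chance that X falls in this range.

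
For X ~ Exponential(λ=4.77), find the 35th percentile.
0.0903

We have X ~ Exponential(λ=4.77).

We want to find x such that P(X ≤ x) = 0.35.

This is the 35th percentile, which means 35% of values fall below this point.

Using the inverse CDF (quantile function):
x = F⁻¹(0.35) = 0.0903

Verification: P(X ≤ 0.0903) = 0.35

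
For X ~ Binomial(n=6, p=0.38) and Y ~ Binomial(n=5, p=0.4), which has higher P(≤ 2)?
Y has higher probability (P(Y ≤ 2) = 0.6826 > P(X ≤ 2) = 0.5857)

Compute P(≤ 2) for each distribution:

X ~ Binomial(n=6, p=0.38):
P(X ≤ 2) = 0.5857

Y ~ Binomial(n=5, p=0.4):
P(Y ≤ 2) = 0.6826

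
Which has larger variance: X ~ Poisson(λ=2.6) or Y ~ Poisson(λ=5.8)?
Y has larger variance (5.8000 > 2.6000)

Compute the variance for each distribution:

X ~ Poisson(λ=2.6):
Var(X) = 2.6000

Y ~ Poisson(λ=5.8):
Var(Y) = 5.8000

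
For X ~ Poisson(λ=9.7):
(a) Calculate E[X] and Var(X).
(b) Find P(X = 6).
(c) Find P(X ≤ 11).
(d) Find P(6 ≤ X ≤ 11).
(a) E[X] = 9.7000, Var(X) = 9.7000
(b) P(X = 6) = 0.070899
(c) P(X ≤ 11) = 0.730335
(d) P(6 ≤ X ≤ 11) = 0.651013

We have X ~ Poisson(λ=9.7).

(a) Moments:
E[X] = 9.7000
Var(X) = 9.7000
σ = √Var(X) = 3.1145

(b) Point probability using PMF:
P(X = 6) = 0.070899

(c) Cumulative probability using CDF:
P(X ≤ 11) = F(11) = 0.730335

(d) Range probability:
P(6 ≤ X ≤ 11) = P(X ≤ 11) - P(X ≤ 5)
                   = F(11) - F(5)
                   = 0.730335 - 0.079322
                   = 0.651013

This means approximately 65.1% of outcomes fall in the interval [6, 11].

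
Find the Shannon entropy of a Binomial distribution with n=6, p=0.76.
1.4238 nats

We have X ~ Binomial(n=6, p=0.76).

The Shannon entropy measures the uncertainty or information content of the distribution.

For a Binomial distribution with n=6, p=0.76:
H(X) = 1.4238 nats

(In bits, this would be 2.0540 bits.)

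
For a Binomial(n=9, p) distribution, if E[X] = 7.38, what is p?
p = 0.82

For a Binomial(n, p) distribution:
E[X] = n × p

Given n = 9 and E[X] = 7.38:
7.38 = 9 × p
p = 7.38 / 9 = 0.82

Verification: Binomial(9, 0.82) has E[X] = 7.38 ✓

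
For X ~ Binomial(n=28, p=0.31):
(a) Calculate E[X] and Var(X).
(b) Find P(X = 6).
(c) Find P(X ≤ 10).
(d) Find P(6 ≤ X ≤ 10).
(a) E[X] = 8.6800, Var(X) = 5.9892
(b) P(X = 6) = 0.095256
(c) P(X ≤ 10) = 0.774795
(d) P(6 ≤ X ≤ 10) = 0.681940

We have X ~ Binomial(n=28, p=0.31).

(a) Moments:
E[X] = 8.6800
Var(X) = 5.9892
σ = √Var(X) = 2.4473

(b) Point probability using PMF:
P(X = 6) = 0.095256

(c) Cumulative probability using CDF:
P(X ≤ 10) = F(10) = 0.774795

(d) Range probability:
P(6 ≤ X ≤ 10) = P(X ≤ 10) - P(X ≤ 5)
                   = F(10) - F(5)
                   = 0.774795 - 0.092855
                   = 0.681940

This means approximately 68.2% of outcomes fall in the interval [6, 10].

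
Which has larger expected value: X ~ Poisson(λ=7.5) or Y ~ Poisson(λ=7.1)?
X has larger mean (7.5000 > 7.1000)

Compute the expected value for each distribution:

X ~ Poisson(λ=7.5):
E[X] = 7.5000

Y ~ Poisson(λ=7.1):
E[Y] = 7.1000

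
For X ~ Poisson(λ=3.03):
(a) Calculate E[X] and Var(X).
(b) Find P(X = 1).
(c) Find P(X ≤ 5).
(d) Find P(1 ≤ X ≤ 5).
(a) E[X] = 3.0300, Var(X) = 3.0300
(b) P(X = 1) = 0.146396
(c) P(X ≤ 5) = 0.913027
(d) P(1 ≤ X ≤ 5) = 0.864712

We have X ~ Poisson(λ=3.03).

(a) Moments:
E[X] = 3.0300
Var(X) = 3.0300
σ = √Var(X) = 1.7407

(b) Point probability using PMF:
P(X = 1) = 0.146396

(c) Cumulative probability using CDF:
P(X ≤ 5) = F(5) = 0.913027

(d) Range probability:
P(1 ≤ X ≤ 5) = P(X ≤ 5) - P(X ≤ 0)
                   = F(5) - F(0)
                   = 0.913027 - 0.048316
                   = 0.864712

This means approximately 86.5% of outcomes fall in the interval [1, 5].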